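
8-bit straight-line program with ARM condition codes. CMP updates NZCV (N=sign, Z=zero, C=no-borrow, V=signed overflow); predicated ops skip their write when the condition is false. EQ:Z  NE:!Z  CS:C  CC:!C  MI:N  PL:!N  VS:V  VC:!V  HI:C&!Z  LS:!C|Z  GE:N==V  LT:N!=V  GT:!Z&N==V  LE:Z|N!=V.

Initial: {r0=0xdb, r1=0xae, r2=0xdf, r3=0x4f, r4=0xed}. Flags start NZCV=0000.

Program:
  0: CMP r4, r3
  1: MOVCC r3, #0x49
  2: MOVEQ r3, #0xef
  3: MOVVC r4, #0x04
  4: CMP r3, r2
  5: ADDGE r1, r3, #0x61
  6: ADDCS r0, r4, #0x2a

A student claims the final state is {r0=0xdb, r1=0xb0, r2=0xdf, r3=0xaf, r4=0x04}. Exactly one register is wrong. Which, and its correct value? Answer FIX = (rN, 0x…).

FIX = (r3, 0x4f)

[0] flags=1010 → (cmp)
[1] flags=1010 CC?F → skip
[2] flags=1010 EQ?F → skip
[3] flags=1010 VC?T → r4=0x04
[4] flags=0000 → (cmp)
[5] flags=0000 GE?T → r1=0xb0
[6] flags=0000 CS?F → skip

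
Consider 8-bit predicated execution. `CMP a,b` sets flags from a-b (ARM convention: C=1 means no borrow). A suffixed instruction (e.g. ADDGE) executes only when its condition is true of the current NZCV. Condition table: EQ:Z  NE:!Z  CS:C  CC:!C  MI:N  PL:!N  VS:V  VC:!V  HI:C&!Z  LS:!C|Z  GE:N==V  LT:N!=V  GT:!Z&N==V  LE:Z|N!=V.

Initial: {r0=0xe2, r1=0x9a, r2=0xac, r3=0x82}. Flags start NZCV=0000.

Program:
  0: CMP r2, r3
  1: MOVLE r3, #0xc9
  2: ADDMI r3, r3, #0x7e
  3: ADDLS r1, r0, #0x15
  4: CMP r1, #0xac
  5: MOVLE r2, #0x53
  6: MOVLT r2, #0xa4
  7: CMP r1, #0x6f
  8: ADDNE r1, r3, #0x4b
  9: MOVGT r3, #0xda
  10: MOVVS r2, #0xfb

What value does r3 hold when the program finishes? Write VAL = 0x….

0: ✓ CMP  NZCV=0010
1: · MOVLE
2: · ADDMI
3: · ADDLS
4: ✓ CMP  NZCV=1000
5: ✓ MOVLE  r2←0x53
6: ✓ MOVLT  r2←0xa4
7: ✓ CMP  NZCV=0011
8: ✓ ADDNE  r1←0xcd
9: · MOVGT
10: ✓ MOVVS  r2←0xfb

VAL = 0x82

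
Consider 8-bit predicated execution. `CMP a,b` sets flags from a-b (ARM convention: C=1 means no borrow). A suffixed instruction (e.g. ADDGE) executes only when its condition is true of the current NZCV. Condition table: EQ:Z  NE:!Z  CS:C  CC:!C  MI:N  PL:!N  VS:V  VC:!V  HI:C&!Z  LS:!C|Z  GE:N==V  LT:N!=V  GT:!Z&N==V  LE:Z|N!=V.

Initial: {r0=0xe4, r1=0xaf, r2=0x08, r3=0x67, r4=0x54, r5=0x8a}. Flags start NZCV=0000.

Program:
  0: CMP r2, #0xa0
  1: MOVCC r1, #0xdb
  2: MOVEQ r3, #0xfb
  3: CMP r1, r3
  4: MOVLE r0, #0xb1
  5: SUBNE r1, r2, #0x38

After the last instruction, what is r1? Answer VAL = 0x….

VAL = 0xd0

[0] flags=0000 → (cmp)
[1] flags=0000 CC?T → r1=0xdb
[2] flags=0000 EQ?F → skip
[3] flags=0011 → (cmp)
[4] flags=0011 LE?T → r0=0xb1
[5] flags=0011 NE?T → r1=0xd0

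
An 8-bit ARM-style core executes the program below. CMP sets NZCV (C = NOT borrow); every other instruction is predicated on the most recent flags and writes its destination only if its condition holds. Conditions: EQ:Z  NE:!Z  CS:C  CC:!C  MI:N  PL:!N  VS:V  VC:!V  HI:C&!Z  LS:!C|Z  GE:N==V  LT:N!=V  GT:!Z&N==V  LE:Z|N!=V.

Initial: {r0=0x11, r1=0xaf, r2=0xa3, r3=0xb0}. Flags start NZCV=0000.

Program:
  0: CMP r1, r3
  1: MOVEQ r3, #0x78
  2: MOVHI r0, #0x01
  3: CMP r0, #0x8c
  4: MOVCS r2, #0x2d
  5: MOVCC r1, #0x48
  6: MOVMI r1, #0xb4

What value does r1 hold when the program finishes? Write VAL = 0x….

[0] flags=1000 → (cmp)
[1] flags=1000 EQ?F → skip
[2] flags=1000 HI?F → skip
[3] flags=1001 → (cmp)
[4] flags=1001 CS?F → skip
[5] flags=1001 CC?T → r1=0x48
[6] flags=1001 MI?T → r1=0xb4

VAL = 0xb4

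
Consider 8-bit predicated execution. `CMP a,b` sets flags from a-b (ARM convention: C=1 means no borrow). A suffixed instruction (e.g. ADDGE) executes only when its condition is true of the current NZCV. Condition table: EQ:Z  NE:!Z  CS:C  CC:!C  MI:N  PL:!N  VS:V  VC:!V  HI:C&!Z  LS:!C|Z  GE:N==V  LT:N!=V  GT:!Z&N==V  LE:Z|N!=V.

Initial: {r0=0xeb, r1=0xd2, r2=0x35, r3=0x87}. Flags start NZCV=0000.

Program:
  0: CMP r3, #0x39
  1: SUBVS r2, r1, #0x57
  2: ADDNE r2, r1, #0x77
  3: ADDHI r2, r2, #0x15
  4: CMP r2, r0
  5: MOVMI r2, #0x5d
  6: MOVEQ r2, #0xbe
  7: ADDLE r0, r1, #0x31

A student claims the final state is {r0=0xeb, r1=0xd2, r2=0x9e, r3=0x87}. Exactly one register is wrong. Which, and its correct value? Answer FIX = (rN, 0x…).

FIX = (r2, 0x5e)

0: ✓ CMP  NZCV=0011
1: ✓ SUBVS  r2←0x7b
2: ✓ ADDNE  r2←0x49
3: ✓ ADDHI  r2←0x5e
4: ✓ CMP  NZCV=0000
5: · MOVMI
6: · MOVEQ
7: · ADDLE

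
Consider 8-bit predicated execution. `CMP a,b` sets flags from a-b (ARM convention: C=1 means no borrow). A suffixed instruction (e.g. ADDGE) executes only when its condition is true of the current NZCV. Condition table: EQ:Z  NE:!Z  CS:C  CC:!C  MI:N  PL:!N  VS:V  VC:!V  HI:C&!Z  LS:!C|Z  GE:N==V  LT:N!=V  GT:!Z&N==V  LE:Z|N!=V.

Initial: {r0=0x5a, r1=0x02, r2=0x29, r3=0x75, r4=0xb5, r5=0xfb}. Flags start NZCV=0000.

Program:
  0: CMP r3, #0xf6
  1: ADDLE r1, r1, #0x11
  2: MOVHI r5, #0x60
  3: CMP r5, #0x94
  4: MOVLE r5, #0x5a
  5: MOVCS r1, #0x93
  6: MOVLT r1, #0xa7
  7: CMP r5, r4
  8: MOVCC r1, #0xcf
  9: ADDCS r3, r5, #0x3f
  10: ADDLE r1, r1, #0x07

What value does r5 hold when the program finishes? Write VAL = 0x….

0: ✓ CMP  NZCV=0000
1: · ADDLE
2: · MOVHI
3: ✓ CMP  NZCV=0010
4: · MOVLE
5: ✓ MOVCS  r1←0x93
6: · MOVLT
7: ✓ CMP  NZCV=0010
8: · MOVCC
9: ✓ ADDCS  r3←0x3a
10: · ADDLE

VAL = 0xfb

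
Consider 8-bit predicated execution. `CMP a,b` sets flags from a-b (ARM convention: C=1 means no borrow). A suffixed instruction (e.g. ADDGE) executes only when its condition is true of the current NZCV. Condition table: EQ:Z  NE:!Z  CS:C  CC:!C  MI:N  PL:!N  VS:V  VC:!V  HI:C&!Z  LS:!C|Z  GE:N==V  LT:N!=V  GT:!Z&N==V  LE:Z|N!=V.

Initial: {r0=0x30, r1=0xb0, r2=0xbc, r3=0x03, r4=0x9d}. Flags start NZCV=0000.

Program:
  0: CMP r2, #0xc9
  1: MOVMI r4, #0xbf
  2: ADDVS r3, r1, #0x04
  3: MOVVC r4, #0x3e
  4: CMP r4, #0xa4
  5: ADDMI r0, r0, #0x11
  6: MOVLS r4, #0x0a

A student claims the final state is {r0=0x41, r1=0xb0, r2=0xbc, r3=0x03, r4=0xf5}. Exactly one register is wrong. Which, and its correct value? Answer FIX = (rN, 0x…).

FIX = (r4, 0x0a)

0: ✓ CMP  NZCV=1000
1: ✓ MOVMI  r4←0xbf
2: · ADDVS
3: ✓ MOVVC  r4←0x3e
4: ✓ CMP  NZCV=1001
5: ✓ ADDMI  r0←0x41
6: ✓ MOVLS  r4←0x0a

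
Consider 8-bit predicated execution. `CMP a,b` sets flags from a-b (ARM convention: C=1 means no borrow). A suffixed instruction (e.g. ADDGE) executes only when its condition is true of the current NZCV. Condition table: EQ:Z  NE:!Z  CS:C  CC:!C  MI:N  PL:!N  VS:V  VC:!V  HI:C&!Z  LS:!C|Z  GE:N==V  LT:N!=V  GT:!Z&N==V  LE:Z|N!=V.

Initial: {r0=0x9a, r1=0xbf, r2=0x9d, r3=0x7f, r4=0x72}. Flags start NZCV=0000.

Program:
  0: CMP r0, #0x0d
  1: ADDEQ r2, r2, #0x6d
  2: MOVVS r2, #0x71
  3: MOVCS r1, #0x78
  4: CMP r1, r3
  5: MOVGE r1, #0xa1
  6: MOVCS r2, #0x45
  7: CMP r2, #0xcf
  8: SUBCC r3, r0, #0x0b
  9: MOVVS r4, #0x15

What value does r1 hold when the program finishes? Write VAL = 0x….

[0] flags=1010 → (cmp)
[1] flags=1010 EQ?F → skip
[2] flags=1010 VS?F → skip
[3] flags=1010 CS?T → r1=0x78
[4] flags=1000 → (cmp)
[5] flags=1000 GE?F → skip
[6] flags=1000 CS?F → skip
[7] flags=1000 → (cmp)
[8] flags=1000 CC?T → r3=0x8f
[9] flags=1000 VS?F → skip

VAL = 0x78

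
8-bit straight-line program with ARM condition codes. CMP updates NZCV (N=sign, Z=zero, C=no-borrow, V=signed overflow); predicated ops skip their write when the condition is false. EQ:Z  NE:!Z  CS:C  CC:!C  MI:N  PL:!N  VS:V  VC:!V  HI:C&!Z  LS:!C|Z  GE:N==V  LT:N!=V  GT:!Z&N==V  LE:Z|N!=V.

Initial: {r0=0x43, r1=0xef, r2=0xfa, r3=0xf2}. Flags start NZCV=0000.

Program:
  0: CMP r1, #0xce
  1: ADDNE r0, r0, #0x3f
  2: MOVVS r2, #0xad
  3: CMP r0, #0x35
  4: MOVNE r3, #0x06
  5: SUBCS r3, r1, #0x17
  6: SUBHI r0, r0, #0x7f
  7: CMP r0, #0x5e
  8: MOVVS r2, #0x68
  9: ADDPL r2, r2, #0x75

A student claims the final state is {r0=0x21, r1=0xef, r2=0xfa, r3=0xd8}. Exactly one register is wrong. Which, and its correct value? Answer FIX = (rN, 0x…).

0: ✓ CMP  NZCV=0010
1: ✓ ADDNE  r0←0x82
2: · MOVVS
3: ✓ CMP  NZCV=0011
4: ✓ MOVNE  r3←0x06
5: ✓ SUBCS  r3←0xd8
6: ✓ SUBHI  r0←0x03
7: ✓ CMP  NZCV=1000
8: · MOVVS
9: · ADDPL

FIX = (r0, 0x03)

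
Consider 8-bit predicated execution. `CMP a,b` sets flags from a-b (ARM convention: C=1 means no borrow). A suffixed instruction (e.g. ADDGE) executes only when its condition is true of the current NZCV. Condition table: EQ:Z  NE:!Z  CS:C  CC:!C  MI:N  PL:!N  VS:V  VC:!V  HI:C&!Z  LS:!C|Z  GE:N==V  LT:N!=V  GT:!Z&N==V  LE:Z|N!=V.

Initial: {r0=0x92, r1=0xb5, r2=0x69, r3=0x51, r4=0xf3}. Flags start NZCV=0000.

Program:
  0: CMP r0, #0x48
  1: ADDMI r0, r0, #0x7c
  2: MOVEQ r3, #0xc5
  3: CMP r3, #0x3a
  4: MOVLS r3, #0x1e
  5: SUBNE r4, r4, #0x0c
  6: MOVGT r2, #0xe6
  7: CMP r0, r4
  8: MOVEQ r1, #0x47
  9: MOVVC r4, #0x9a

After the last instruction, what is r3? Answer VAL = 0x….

[0] flags=0011 → (cmp)
[1] flags=0011 MI?F → skip
[2] flags=0011 EQ?F → skip
[3] flags=0010 → (cmp)
[4] flags=0010 LS?F → skip
[5] flags=0010 NE?T → r4=0xe7
[6] flags=0010 GT?T → r2=0xe6
[7] flags=1000 → (cmp)
[8] flags=1000 EQ?F → skip
[9] flags=1000 VC?T → r4=0x9a

VAL = 0x51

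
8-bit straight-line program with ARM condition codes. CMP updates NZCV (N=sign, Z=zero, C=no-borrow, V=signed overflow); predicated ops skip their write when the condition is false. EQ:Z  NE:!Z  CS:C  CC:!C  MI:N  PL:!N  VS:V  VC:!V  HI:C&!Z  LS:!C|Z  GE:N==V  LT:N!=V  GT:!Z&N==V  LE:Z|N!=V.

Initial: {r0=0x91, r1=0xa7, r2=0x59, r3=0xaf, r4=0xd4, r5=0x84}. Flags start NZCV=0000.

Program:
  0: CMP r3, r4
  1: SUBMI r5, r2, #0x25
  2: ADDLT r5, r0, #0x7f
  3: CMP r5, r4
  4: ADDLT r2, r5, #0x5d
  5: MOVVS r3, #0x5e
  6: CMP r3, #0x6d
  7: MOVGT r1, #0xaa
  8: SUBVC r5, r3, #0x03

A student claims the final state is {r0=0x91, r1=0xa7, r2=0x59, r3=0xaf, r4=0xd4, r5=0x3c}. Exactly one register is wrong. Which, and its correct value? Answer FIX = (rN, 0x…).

0: ✓ CMP  NZCV=1000
1: ✓ SUBMI  r5←0x34
2: ✓ ADDLT  r5←0x10
3: ✓ CMP  NZCV=0000
4: · ADDLT
5: · MOVVS
6: ✓ CMP  NZCV=0011
7: · MOVGT
8: · SUBVC

FIX = (r5, 0x10)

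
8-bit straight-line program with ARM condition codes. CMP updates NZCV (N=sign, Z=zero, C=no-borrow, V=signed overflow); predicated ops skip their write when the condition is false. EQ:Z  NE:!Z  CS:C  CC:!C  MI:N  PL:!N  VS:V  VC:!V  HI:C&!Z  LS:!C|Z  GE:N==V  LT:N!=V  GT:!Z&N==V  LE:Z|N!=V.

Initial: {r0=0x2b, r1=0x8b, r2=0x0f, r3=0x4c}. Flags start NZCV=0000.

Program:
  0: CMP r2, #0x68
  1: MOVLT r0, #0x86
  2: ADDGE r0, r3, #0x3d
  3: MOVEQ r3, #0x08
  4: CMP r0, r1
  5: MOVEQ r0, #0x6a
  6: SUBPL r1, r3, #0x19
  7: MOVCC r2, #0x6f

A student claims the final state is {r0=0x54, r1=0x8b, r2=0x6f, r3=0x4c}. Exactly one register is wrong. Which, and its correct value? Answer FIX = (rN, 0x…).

[0] flags=1000 → (cmp)
[1] flags=1000 LT?T → r0=0x86
[2] flags=1000 GE?F → skip
[3] flags=1000 EQ?F → skip
[4] flags=1000 → (cmp)
[5] flags=1000 EQ?F → skip
[6] flags=1000 PL?F → skip
[7] flags=1000 CC?T → r2=0x6f

FIX = (r0, 0x86)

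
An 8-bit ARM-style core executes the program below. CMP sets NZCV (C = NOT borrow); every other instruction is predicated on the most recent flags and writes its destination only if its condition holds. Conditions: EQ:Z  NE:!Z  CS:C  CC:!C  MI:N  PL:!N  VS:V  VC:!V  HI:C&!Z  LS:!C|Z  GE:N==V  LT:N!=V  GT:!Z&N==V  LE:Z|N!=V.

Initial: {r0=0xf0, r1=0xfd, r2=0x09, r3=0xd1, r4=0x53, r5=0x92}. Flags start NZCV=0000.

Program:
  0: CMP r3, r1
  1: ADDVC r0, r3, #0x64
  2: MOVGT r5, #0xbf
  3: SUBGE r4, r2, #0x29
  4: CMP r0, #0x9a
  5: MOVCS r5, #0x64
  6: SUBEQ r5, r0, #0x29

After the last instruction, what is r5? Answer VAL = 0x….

0: ✓ CMP  NZCV=1000
1: ✓ ADDVC  r0←0x35
2: · MOVGT
3: · SUBGE
4: ✓ CMP  NZCV=1001
5: · MOVCS
6: · SUBEQ

VAL = 0x92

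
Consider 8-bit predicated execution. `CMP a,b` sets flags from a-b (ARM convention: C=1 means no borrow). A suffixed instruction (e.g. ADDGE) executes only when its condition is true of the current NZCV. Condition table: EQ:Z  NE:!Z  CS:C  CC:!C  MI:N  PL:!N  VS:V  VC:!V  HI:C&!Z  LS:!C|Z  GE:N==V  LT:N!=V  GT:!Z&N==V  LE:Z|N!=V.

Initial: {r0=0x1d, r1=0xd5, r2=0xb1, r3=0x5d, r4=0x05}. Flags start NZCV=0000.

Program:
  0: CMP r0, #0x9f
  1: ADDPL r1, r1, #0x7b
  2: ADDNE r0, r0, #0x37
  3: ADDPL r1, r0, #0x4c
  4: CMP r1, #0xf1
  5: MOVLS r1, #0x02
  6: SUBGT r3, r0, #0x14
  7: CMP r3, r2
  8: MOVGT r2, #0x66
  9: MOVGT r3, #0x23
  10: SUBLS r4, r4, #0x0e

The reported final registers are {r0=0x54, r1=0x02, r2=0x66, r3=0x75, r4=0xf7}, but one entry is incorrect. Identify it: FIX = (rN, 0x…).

[0] flags=0000 → (cmp)
[1] flags=0000 PL?T → r1=0x50
[2] flags=0000 NE?T → r0=0x54
[3] flags=0000 PL?T → r1=0xa0
[4] flags=1000 → (cmp)
[5] flags=1000 LS?T → r1=0x02
[6] flags=1000 GT?F → skip
[7] flags=1001 → (cmp)
[8] flags=1001 GT?T → r2=0x66
[9] flags=1001 GT?T → r3=0x23
[10] flags=1001 LS?T → r4=0xf7

FIX = (r3, 0x23)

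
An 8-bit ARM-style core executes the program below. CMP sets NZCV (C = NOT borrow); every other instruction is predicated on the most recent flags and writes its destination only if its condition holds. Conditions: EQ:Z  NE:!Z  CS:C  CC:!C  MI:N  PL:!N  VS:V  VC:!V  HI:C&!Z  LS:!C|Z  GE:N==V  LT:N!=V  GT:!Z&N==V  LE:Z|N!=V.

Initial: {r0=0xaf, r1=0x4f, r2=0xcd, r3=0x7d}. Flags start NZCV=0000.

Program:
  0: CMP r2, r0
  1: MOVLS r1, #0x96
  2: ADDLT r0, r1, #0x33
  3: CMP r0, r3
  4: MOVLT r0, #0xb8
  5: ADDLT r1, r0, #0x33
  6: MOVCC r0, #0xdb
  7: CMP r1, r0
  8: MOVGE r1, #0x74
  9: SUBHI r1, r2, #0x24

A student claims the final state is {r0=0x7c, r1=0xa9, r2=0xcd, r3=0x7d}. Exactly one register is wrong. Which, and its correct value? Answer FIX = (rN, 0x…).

[0] flags=0010 → (cmp)
[1] flags=0010 LS?F → skip
[2] flags=0010 LT?F → skip
[3] flags=0011 → (cmp)
[4] flags=0011 LT?T → r0=0xb8
[5] flags=0011 LT?T → r1=0xeb
[6] flags=0011 CC?F → skip
[7] flags=0010 → (cmp)
[8] flags=0010 GE?T → r1=0x74
[9] flags=0010 HI?T → r1=0xa9

FIX = (r0, 0xb8)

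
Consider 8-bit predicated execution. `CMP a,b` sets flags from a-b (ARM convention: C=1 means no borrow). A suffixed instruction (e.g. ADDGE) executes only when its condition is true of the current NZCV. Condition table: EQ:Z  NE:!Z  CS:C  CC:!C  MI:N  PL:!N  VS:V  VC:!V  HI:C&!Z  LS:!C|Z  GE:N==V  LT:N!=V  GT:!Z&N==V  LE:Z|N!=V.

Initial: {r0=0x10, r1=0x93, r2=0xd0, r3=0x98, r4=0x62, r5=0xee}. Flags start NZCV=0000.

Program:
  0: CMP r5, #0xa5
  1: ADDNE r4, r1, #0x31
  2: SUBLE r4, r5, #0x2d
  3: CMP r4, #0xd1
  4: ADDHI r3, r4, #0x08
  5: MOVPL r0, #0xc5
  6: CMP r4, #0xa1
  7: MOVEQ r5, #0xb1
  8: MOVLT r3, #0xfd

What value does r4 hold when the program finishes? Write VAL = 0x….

[0] flags=0010 → (cmp)
[1] flags=0010 NE?T → r4=0xc4
[2] flags=0010 LE?F → skip
[3] flags=1000 → (cmp)
[4] flags=1000 HI?F → skip
[5] flags=1000 PL?F → skip
[6] flags=0010 → (cmp)
[7] flags=0010 EQ?F → skip
[8] flags=0010 LT?F → skip

VAL = 0xc4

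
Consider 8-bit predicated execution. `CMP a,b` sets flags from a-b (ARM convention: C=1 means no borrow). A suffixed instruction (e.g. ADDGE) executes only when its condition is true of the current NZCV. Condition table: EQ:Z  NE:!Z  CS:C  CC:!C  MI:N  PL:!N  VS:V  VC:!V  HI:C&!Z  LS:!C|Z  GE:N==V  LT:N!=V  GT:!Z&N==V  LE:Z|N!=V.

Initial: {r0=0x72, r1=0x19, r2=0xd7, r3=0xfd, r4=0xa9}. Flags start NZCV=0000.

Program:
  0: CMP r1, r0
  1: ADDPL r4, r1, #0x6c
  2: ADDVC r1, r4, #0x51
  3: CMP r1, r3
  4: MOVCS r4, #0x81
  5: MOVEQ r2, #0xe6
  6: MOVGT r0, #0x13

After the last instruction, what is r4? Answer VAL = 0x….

VAL = 0xa9

0: ✓ CMP  NZCV=1000
1: · ADDPL
2: ✓ ADDVC  r1←0xfa
3: ✓ CMP  NZCV=1000
4: · MOVCS
5: · MOVEQ
6: · MOVGT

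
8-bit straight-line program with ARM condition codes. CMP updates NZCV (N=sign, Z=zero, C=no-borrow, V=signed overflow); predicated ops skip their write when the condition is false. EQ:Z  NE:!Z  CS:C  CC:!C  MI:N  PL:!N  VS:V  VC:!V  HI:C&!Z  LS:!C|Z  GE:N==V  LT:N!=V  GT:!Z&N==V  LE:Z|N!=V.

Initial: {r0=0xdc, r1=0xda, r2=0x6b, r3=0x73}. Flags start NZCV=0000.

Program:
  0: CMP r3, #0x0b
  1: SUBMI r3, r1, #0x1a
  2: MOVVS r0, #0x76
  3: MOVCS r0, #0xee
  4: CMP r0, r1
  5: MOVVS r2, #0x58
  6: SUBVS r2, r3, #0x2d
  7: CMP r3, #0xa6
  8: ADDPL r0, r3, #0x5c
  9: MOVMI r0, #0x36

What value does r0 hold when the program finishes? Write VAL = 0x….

VAL = 0x36

0: ✓ CMP  NZCV=0010
1: · SUBMI
2: · MOVVS
3: ✓ MOVCS  r0←0xee
4: ✓ CMP  NZCV=0010
5: · MOVVS
6: · SUBVS
7: ✓ CMP  NZCV=1001
8: · ADDPL
9: ✓ MOVMI  r0←0x36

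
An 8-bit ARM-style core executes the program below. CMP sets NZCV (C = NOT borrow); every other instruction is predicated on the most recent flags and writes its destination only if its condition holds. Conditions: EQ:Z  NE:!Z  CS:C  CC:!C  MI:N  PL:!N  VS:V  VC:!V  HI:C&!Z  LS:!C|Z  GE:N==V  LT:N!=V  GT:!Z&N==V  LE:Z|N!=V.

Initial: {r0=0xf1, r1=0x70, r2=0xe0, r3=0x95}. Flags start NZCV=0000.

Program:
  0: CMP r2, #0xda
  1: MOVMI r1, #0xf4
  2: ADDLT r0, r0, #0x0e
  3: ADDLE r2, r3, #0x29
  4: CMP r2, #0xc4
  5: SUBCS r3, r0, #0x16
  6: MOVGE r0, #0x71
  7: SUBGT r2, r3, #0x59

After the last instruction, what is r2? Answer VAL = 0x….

0: ✓ CMP  NZCV=0010
1: · MOVMI
2: · ADDLT
3: · ADDLE
4: ✓ CMP  NZCV=0010
5: ✓ SUBCS  r3←0xdb
6: ✓ MOVGE  r0←0x71
7: ✓ SUBGT  r2←0x82

VAL = 0x82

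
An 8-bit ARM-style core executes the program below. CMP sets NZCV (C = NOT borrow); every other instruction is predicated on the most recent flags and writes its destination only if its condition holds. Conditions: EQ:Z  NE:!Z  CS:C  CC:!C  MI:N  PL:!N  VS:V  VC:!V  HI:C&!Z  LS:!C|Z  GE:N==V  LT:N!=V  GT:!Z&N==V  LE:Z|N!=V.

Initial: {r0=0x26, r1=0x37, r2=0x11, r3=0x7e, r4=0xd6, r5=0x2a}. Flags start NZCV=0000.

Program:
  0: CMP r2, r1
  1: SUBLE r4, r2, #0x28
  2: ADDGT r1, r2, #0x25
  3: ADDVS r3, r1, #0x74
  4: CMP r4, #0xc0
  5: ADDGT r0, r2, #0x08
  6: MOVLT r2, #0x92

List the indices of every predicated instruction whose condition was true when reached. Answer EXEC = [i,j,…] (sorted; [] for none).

[0] flags=1000 → (cmp)
[1] flags=1000 LE?T → r4=0xe9
[2] flags=1000 GT?F → skip
[3] flags=1000 VS?F → skip
[4] flags=0010 → (cmp)
[5] flags=0010 GT?T → r0=0x19
[6] flags=0010 LT?F → skip

EXEC = [1,5]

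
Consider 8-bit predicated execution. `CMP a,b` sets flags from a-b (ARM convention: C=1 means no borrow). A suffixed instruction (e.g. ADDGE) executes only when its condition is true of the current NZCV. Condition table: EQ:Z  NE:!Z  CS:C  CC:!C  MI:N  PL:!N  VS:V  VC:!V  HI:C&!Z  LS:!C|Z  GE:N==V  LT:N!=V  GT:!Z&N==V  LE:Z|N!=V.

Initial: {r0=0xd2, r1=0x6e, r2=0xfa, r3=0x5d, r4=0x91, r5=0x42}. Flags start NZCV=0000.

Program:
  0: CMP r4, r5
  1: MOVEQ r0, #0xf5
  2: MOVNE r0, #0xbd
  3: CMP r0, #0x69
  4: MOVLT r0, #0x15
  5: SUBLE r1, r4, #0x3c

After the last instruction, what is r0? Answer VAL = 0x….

0: ✓ CMP  NZCV=0011
1: · MOVEQ
2: ✓ MOVNE  r0←0xbd
3: ✓ CMP  NZCV=0011
4: ✓ MOVLT  r0←0x15
5: ✓ SUBLE  r1←0x55

VAL = 0x15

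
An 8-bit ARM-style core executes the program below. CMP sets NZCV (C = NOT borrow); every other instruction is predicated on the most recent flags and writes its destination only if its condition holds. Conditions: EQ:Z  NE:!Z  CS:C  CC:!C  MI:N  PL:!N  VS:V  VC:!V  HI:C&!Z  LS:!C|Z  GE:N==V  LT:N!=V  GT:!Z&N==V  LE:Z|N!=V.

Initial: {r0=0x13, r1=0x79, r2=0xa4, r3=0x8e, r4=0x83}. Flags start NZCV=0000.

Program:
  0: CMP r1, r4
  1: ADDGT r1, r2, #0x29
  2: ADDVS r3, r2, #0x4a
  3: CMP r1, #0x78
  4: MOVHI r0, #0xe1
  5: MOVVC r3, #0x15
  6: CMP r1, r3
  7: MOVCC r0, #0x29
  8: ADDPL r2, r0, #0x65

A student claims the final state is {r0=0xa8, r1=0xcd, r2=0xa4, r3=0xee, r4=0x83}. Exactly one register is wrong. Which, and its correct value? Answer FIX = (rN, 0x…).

FIX = (r0, 0x29)

0: ✓ CMP  NZCV=1001
1: ✓ ADDGT  r1←0xcd
2: ✓ ADDVS  r3←0xee
3: ✓ CMP  NZCV=0011
4: ✓ MOVHI  r0←0xe1
5: · MOVVC
6: ✓ CMP  NZCV=1000
7: ✓ MOVCC  r0←0x29
8: · ADDPL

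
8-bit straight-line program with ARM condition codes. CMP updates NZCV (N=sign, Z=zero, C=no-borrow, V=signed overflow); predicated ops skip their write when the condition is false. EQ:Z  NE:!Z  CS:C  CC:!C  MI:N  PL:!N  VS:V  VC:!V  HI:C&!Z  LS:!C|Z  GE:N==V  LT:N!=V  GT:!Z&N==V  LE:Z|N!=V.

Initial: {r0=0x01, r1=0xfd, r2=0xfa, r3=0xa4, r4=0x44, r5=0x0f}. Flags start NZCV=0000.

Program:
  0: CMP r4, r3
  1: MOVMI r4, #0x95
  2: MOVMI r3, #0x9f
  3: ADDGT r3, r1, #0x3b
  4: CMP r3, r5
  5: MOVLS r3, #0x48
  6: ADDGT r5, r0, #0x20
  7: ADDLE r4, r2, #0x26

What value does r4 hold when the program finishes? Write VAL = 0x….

0: ✓ CMP  NZCV=1001
1: ✓ MOVMI  r4←0x95
2: ✓ MOVMI  r3←0x9f
3: ✓ ADDGT  r3←0x38
4: ✓ CMP  NZCV=0010
5: · MOVLS
6: ✓ ADDGT  r5←0x21
7: · ADDLE

VAL = 0x95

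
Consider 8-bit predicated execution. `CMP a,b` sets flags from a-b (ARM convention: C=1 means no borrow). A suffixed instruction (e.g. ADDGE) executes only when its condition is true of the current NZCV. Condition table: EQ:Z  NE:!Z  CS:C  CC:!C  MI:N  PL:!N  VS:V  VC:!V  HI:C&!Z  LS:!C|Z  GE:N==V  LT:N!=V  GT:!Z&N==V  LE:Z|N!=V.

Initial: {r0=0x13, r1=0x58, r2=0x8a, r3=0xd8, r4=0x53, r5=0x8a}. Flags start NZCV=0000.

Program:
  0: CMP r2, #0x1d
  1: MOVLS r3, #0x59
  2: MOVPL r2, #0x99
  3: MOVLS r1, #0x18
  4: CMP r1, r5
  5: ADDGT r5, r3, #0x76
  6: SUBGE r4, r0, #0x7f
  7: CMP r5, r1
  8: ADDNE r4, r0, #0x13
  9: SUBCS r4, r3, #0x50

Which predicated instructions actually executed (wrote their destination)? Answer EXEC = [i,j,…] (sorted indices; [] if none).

EXEC = [2,5,6,8]

0: ✓ CMP  NZCV=0011
1: · MOVLS
2: ✓ MOVPL  r2←0x99
3: · MOVLS
4: ✓ CMP  NZCV=1001
5: ✓ ADDGT  r5←0x4e
6: ✓ SUBGE  r4←0x94
7: ✓ CMP  NZCV=1000
8: ✓ ADDNE  r4←0x26
9: · SUBCS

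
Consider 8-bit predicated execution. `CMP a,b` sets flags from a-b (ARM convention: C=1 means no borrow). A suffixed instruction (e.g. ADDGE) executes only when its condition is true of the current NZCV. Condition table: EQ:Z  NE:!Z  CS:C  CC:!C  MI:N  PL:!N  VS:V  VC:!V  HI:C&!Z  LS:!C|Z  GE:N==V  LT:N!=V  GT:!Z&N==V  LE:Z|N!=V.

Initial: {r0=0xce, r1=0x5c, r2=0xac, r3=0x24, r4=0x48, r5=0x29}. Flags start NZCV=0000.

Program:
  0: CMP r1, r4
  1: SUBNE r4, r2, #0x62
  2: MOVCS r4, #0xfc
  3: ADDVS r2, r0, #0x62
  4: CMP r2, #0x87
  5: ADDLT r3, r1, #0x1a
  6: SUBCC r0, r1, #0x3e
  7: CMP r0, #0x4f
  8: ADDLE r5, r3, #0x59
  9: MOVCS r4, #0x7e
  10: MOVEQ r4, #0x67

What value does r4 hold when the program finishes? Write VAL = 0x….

[0] flags=0010 → (cmp)
[1] flags=0010 NE?T → r4=0x4a
[2] flags=0010 CS?T → r4=0xfc
[3] flags=0010 VS?F → skip
[4] flags=0010 → (cmp)
[5] flags=0010 LT?F → skip
[6] flags=0010 CC?F → skip
[7] flags=0011 → (cmp)
[8] flags=0011 LE?T → r5=0x7d
[9] flags=0011 CS?T → r4=0x7e
[10] flags=0011 EQ?F → skip

VAL = 0x7e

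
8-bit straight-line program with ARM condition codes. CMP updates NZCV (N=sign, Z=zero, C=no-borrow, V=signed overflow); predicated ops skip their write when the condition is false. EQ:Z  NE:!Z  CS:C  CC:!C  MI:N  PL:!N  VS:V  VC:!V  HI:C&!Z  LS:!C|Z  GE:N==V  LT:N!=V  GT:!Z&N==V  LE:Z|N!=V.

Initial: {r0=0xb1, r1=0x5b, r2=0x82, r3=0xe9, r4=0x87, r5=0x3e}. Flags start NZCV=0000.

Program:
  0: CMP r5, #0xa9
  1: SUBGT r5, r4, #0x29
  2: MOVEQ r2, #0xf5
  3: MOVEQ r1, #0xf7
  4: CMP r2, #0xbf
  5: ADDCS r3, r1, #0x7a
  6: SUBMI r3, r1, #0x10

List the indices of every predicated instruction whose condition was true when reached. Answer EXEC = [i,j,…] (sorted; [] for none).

[0] flags=1001 → (cmp)
[1] flags=1001 GT?T → r5=0x5e
[2] flags=1001 EQ?F → skip
[3] flags=1001 EQ?F → skip
[4] flags=1000 → (cmp)
[5] flags=1000 CS?F → skip
[6] flags=1000 MI?T → r3=0x4b

EXEC = [1,6]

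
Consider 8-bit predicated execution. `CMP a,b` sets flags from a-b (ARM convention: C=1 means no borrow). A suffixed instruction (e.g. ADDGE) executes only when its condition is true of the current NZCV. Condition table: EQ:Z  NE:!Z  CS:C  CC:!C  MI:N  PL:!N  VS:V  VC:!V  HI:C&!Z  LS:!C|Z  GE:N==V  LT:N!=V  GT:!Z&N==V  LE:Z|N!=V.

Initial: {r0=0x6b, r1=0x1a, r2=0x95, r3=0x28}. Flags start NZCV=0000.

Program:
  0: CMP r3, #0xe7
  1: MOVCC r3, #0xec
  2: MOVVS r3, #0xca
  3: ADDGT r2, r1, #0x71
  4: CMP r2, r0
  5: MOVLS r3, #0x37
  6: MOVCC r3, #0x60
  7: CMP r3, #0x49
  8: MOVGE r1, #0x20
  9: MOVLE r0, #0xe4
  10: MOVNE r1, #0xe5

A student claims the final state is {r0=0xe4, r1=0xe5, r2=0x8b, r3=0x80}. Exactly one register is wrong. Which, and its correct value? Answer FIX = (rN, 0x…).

FIX = (r3, 0xec)

[0] flags=0000 → (cmp)
[1] flags=0000 CC?T → r3=0xec
[2] flags=0000 VS?F → skip
[3] flags=0000 GT?T → r2=0x8b
[4] flags=0011 → (cmp)
[5] flags=0011 LS?F → skip
[6] flags=0011 CC?F → skip
[7] flags=1010 → (cmp)
[8] flags=1010 GE?F → skip
[9] flags=1010 LE?T → r0=0xe4
[10] flags=1010 NE?T → r1=0xe5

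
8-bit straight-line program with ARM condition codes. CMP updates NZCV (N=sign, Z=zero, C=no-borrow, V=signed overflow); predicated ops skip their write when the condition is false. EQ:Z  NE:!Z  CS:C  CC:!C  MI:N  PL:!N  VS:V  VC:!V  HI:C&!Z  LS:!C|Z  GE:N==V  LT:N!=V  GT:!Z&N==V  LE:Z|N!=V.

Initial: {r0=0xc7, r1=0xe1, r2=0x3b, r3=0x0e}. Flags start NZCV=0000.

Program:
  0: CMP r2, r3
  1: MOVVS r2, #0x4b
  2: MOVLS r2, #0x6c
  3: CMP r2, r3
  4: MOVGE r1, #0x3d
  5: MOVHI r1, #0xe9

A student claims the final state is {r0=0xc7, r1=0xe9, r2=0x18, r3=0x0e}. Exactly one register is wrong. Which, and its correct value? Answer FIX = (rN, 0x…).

FIX = (r2, 0x3b)

0: ✓ CMP  NZCV=0010
1: · MOVVS
2: · MOVLS
3: ✓ CMP  NZCV=0010
4: ✓ MOVGE  r1←0x3d
5: ✓ MOVHI  r1←0xe9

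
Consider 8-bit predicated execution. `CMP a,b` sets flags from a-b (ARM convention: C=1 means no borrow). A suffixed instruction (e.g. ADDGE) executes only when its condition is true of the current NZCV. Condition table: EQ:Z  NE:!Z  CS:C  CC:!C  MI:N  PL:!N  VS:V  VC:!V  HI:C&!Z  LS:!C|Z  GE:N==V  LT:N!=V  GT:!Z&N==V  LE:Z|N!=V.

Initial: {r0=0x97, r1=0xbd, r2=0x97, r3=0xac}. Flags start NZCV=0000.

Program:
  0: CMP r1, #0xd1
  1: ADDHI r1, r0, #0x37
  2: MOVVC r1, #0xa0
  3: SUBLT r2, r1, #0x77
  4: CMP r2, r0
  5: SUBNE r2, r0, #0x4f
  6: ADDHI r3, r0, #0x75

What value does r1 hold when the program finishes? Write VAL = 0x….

[0] flags=1000 → (cmp)
[1] flags=1000 HI?F → skip
[2] flags=1000 VC?T → r1=0xa0
[3] flags=1000 LT?T → r2=0x29
[4] flags=1001 → (cmp)
[5] flags=1001 NE?T → r2=0x48
[6] flags=1001 HI?F → skip

VAL = 0xa0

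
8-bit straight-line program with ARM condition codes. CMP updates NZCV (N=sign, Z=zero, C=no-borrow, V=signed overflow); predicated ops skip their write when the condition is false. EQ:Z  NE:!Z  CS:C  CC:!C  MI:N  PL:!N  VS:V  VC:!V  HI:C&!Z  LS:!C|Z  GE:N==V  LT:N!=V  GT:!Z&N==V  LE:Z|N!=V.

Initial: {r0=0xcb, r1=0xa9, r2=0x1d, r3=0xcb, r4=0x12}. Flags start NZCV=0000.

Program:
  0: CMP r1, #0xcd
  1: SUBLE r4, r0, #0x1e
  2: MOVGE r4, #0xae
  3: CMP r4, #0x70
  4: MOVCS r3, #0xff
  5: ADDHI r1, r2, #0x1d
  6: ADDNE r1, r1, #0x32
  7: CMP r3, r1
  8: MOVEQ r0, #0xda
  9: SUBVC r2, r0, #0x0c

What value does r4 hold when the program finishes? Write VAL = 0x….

VAL = 0xad

0: ✓ CMP  NZCV=1000
1: ✓ SUBLE  r4←0xad
2: · MOVGE
3: ✓ CMP  NZCV=0011
4: ✓ MOVCS  r3←0xff
5: ✓ ADDHI  r1←0x3a
6: ✓ ADDNE  r1←0x6c
7: ✓ CMP  NZCV=1010
8: · MOVEQ
9: ✓ SUBVC  r2←0xbf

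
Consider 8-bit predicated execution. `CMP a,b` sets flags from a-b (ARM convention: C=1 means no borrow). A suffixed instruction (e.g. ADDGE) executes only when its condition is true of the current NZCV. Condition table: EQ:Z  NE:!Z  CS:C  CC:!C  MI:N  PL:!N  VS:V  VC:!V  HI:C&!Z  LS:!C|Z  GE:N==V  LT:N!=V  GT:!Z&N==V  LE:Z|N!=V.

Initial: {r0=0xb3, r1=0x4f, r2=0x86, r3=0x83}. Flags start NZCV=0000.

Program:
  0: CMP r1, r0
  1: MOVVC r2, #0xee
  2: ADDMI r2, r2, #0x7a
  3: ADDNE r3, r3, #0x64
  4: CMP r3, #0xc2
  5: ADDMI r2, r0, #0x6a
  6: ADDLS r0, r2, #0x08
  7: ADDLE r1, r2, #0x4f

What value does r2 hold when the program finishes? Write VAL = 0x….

VAL = 0x00

0: ✓ CMP  NZCV=1001
1: · MOVVC
2: ✓ ADDMI  r2←0x00
3: ✓ ADDNE  r3←0xe7
4: ✓ CMP  NZCV=0010
5: · ADDMI
6: · ADDLS
7: · ADDLE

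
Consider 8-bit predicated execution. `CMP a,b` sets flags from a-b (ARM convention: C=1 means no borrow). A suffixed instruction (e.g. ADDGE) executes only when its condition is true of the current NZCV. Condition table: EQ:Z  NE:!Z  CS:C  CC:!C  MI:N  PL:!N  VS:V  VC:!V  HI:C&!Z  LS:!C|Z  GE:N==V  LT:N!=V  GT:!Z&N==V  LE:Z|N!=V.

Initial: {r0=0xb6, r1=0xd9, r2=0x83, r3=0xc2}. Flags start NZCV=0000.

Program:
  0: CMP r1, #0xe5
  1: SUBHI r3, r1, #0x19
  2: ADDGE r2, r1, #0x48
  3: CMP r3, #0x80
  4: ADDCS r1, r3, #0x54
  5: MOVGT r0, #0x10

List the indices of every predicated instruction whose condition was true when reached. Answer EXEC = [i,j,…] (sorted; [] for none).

[0] flags=1000 → (cmp)
[1] flags=1000 HI?F → skip
[2] flags=1000 GE?F → skip
[3] flags=0010 → (cmp)
[4] flags=0010 CS?T → r1=0x16
[5] flags=0010 GT?T → r0=0x10

EXEC = [4,5]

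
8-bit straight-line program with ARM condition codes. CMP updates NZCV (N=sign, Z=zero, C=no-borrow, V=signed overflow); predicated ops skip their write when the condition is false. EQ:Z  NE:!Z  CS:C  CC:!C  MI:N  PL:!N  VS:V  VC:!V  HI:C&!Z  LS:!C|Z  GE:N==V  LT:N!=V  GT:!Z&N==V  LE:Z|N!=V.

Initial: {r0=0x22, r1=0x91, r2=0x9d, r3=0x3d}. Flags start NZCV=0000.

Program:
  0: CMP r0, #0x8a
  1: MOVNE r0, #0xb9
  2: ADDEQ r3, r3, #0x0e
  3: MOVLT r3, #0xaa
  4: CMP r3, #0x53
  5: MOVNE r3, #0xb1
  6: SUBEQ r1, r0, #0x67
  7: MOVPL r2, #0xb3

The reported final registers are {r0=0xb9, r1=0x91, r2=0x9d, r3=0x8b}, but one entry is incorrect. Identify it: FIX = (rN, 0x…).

FIX = (r3, 0xb1)

0: ✓ CMP  NZCV=1001
1: ✓ MOVNE  r0←0xb9
2: · ADDEQ
3: · MOVLT
4: ✓ CMP  NZCV=1000
5: ✓ MOVNE  r3←0xb1
6: · SUBEQ
7: · MOVPL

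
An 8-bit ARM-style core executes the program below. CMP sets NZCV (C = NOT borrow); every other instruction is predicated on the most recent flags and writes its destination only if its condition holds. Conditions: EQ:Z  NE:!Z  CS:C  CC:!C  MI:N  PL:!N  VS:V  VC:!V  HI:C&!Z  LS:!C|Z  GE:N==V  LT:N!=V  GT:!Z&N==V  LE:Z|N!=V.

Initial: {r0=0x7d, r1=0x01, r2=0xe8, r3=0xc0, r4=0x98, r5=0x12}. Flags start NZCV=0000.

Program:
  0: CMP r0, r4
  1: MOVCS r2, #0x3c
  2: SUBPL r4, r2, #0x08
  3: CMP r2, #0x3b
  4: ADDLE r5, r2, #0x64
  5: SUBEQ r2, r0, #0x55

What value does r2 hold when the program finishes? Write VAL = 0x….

0: ✓ CMP  NZCV=1001
1: · MOVCS
2: · SUBPL
3: ✓ CMP  NZCV=1010
4: ✓ ADDLE  r5←0x4c
5: · SUBEQ

VAL = 0xe8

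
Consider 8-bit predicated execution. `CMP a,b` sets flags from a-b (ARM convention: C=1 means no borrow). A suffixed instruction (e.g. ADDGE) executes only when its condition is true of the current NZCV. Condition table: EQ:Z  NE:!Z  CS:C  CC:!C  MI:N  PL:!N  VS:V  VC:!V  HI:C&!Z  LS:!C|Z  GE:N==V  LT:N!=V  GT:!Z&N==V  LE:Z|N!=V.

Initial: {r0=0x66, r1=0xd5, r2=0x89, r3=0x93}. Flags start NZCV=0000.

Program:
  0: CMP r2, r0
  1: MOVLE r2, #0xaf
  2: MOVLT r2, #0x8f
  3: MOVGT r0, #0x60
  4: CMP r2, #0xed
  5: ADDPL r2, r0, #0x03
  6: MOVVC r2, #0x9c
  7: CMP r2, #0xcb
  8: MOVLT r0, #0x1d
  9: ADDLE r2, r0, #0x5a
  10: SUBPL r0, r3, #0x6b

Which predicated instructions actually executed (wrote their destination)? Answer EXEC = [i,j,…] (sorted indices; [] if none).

0: ✓ CMP  NZCV=0011
1: ✓ MOVLE  r2←0xaf
2: ✓ MOVLT  r2←0x8f
3: · MOVGT
4: ✓ CMP  NZCV=1000
5: · ADDPL
6: ✓ MOVVC  r2←0x9c
7: ✓ CMP  NZCV=1000
8: ✓ MOVLT  r0←0x1d
9: ✓ ADDLE  r2←0x77
10: · SUBPL

EXEC = [1,2,6,8,9]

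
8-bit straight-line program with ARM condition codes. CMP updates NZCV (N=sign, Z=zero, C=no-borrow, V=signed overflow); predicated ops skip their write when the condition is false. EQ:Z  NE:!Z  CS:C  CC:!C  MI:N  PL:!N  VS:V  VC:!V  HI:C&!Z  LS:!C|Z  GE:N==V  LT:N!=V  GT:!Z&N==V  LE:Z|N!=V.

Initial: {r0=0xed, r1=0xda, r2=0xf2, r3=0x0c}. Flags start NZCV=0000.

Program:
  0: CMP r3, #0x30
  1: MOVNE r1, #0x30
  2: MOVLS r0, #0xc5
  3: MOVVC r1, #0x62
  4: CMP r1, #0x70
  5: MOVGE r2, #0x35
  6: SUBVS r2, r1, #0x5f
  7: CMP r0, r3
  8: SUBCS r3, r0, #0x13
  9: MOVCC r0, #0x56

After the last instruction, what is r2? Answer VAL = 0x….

VAL = 0xf2

[0] flags=1000 → (cmp)
[1] flags=1000 NE?T → r1=0x30
[2] flags=1000 LS?T → r0=0xc5
[3] flags=1000 VC?T → r1=0x62
[4] flags=1000 → (cmp)
[5] flags=1000 GE?F → skip
[6] flags=1000 VS?F → skip
[7] flags=1010 → (cmp)
[8] flags=1010 CS?T → r3=0xb2
[9] flags=1010 CC?F → skip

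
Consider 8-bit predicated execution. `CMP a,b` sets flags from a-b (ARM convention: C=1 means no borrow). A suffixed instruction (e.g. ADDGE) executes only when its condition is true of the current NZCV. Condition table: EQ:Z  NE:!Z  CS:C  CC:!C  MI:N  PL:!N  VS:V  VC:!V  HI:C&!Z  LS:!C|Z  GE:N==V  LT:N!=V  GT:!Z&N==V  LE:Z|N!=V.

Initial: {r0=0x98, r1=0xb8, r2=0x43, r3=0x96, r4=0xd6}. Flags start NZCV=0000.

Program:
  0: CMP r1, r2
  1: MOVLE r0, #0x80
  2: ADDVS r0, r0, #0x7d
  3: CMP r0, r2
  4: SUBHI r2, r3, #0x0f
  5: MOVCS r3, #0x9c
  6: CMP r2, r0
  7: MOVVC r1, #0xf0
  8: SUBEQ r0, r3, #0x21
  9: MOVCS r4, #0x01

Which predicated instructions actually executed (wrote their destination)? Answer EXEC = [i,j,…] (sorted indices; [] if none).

EXEC = [1,2,4,5,7]

0: ✓ CMP  NZCV=0011
1: ✓ MOVLE  r0←0x80
2: ✓ ADDVS  r0←0xfd
3: ✓ CMP  NZCV=1010
4: ✓ SUBHI  r2←0x87
5: ✓ MOVCS  r3←0x9c
6: ✓ CMP  NZCV=1000
7: ✓ MOVVC  r1←0xf0
8: · SUBEQ
9: · MOVCS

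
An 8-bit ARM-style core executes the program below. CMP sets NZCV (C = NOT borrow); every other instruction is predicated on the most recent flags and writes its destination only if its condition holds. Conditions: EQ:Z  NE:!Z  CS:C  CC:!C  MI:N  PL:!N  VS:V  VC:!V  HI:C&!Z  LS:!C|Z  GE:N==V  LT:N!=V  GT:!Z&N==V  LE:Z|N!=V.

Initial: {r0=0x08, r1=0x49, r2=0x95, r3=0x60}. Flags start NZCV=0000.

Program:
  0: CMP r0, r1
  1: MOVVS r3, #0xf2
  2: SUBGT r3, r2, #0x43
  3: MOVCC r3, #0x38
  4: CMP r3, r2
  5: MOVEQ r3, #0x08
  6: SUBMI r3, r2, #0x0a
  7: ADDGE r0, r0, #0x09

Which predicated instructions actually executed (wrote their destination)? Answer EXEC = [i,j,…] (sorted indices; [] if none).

EXEC = [3,6,7]

[0] flags=1000 → (cmp)
[1] flags=1000 VS?F → skip
[2] flags=1000 GT?F → skip
[3] flags=1000 CC?T → r3=0x38
[4] flags=1001 → (cmp)
[5] flags=1001 EQ?F → skip
[6] flags=1001 MI?T → r3=0x8b
[7] flags=1001 GE?T → r0=0x11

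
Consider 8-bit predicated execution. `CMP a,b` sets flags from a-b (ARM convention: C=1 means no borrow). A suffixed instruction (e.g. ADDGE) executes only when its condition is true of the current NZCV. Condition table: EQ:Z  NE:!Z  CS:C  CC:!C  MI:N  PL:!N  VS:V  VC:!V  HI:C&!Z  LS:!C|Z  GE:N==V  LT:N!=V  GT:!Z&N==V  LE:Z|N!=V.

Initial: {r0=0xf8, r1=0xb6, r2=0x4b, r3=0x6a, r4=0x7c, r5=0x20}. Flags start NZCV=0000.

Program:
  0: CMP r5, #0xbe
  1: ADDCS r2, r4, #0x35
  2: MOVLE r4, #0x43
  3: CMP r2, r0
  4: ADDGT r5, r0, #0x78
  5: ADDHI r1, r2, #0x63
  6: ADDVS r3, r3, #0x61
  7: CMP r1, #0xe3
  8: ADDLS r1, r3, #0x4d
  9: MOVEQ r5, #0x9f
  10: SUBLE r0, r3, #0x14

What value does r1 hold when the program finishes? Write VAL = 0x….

0: ✓ CMP  NZCV=0000
1: · ADDCS
2: · MOVLE
3: ✓ CMP  NZCV=0000
4: ✓ ADDGT  r5←0x70
5: · ADDHI
6: · ADDVS
7: ✓ CMP  NZCV=1000
8: ✓ ADDLS  r1←0xb7
9: · MOVEQ
10: ✓ SUBLE  r0←0x56

VAL = 0xb7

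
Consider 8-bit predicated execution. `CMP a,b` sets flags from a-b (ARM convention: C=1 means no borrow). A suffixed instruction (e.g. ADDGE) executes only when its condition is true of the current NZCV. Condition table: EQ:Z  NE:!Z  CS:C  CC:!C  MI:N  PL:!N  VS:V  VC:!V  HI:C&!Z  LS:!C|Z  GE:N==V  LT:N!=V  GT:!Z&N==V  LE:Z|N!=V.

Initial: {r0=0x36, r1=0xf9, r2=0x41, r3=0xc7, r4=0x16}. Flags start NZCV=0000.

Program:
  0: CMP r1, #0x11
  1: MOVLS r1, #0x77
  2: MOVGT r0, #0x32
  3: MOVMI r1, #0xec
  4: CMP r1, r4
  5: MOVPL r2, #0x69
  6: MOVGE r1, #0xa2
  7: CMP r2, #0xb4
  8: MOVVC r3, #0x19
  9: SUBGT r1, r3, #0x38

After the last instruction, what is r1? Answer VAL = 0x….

VAL = 0x8f

[0] flags=1010 → (cmp)
[1] flags=1010 LS?F → skip
[2] flags=1010 GT?F → skip
[3] flags=1010 MI?T → r1=0xec
[4] flags=1010 → (cmp)
[5] flags=1010 PL?F → skip
[6] flags=1010 GE?F → skip
[7] flags=1001 → (cmp)
[8] flags=1001 VC?F → skip
[9] flags=1001 GT?T → r1=0x8f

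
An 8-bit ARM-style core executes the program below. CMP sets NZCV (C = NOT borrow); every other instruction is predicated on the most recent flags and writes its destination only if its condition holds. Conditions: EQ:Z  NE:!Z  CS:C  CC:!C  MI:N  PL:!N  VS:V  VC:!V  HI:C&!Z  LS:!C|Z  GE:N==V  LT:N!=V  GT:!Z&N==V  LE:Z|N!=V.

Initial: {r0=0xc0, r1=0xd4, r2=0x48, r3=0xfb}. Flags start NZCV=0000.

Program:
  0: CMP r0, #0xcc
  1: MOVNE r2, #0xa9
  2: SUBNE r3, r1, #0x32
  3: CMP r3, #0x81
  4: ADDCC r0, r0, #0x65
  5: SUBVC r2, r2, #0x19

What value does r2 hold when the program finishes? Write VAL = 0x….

[0] flags=1000 → (cmp)
[1] flags=1000 NE?T → r2=0xa9
[2] flags=1000 NE?T → r3=0xa2
[3] flags=0010 → (cmp)
[4] flags=0010 CC?F → skip
[5] flags=0010 VC?T → r2=0x90

VAL = 0x90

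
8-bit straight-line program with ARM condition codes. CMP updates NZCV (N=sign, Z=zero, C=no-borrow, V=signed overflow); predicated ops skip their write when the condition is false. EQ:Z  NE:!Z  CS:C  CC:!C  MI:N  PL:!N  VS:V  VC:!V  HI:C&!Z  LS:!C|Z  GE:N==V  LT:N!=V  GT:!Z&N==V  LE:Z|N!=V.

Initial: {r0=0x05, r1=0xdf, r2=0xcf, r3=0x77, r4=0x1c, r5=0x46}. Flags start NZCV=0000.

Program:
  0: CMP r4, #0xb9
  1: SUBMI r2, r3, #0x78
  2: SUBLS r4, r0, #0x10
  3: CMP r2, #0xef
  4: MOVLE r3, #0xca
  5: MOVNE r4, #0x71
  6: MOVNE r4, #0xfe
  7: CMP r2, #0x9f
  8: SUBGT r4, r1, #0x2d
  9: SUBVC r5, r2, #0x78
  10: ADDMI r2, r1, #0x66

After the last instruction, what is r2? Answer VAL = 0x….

VAL = 0xcf

0: ✓ CMP  NZCV=0000
1: · SUBMI
2: ✓ SUBLS  r4←0xf5
3: ✓ CMP  NZCV=1000
4: ✓ MOVLE  r3←0xca
5: ✓ MOVNE  r4←0x71
6: ✓ MOVNE  r4←0xfe
7: ✓ CMP  NZCV=0010
8: ✓ SUBGT  r4←0xb2
9: ✓ SUBVC  r5←0x57
10: · ADDMI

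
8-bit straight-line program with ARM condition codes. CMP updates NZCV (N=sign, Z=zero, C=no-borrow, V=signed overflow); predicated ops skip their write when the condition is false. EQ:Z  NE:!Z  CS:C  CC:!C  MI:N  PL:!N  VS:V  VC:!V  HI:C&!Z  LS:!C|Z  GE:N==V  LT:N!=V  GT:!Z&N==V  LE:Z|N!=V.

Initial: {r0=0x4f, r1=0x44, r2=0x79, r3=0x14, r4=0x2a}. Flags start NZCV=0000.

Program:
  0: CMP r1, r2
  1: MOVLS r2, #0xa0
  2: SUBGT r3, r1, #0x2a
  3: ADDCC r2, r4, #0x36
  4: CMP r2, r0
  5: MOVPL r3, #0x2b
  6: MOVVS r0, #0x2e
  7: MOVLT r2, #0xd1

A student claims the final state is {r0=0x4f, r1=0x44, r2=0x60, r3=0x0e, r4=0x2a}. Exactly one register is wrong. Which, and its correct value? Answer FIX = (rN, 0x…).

[0] flags=1000 → (cmp)
[1] flags=1000 LS?T → r2=0xa0
[2] flags=1000 GT?F → skip
[3] flags=1000 CC?T → r2=0x60
[4] flags=0010 → (cmp)
[5] flags=0010 PL?T → r3=0x2b
[6] flags=0010 VS?F → skip
[7] flags=0010 LT?F → skip

FIX = (r3, 0x2b)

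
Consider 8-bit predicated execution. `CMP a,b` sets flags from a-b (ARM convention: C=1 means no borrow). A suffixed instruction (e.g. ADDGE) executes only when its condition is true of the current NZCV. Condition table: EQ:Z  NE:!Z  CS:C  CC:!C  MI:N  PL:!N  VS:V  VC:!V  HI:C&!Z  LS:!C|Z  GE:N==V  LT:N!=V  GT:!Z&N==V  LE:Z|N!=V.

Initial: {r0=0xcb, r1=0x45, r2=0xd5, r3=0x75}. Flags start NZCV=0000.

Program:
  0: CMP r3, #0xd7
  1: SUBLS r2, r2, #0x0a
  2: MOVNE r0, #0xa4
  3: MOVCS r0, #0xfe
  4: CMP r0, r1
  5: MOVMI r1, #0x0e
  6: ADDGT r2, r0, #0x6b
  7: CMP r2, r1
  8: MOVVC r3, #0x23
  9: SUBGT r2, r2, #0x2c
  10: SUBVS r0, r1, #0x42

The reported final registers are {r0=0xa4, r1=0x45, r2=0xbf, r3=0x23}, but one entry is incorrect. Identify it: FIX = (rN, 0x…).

FIX = (r2, 0xcb)

0: ✓ CMP  NZCV=1001
1: ✓ SUBLS  r2←0xcb
2: ✓ MOVNE  r0←0xa4
3: · MOVCS
4: ✓ CMP  NZCV=0011
5: · MOVMI
6: · ADDGT
7: ✓ CMP  NZCV=1010
8: ✓ MOVVC  r3←0x23
9: · SUBGT
10: · SUBVS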